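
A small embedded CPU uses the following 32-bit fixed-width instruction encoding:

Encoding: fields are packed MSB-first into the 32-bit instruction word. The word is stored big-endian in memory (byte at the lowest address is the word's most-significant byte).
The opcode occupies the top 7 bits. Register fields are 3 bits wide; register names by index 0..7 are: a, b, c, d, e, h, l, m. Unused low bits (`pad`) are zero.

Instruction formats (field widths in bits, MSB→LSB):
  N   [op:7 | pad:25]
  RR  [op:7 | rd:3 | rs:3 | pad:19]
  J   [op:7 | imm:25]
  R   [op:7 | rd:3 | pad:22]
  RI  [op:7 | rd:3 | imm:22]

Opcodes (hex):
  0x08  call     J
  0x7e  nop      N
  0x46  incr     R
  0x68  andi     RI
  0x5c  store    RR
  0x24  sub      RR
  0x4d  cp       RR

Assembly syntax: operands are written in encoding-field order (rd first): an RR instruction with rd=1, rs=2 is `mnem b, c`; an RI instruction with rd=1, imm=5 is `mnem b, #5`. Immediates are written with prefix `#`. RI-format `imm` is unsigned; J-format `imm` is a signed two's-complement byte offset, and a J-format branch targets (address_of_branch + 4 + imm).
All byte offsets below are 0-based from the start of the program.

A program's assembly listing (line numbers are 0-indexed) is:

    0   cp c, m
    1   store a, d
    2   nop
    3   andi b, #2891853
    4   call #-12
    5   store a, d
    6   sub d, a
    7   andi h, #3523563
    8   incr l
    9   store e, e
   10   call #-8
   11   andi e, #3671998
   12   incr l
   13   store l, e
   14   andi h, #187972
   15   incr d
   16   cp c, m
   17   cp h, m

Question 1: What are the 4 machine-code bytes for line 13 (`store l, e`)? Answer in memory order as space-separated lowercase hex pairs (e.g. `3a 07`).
b9 a0 00 00

line 13 (store): pack op=0x5c:7|rd=6:3|rs=4:3|pad=0:19 = 0xb9a00000; big→ b9 a0 00 00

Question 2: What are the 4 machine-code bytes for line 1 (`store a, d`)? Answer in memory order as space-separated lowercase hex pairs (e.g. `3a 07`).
1. store fields op=0x5c:7|rd=0:3|rs=3:3|pad=0:19 → word b8180000h → b8 18 00 00

b8 18 00 00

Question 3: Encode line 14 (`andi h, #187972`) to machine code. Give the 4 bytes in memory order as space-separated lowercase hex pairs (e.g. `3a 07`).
d1 42 de 44

L14: andi op=0x68:7|rd=5:3|imm=187972:22 ⇒ 0xd142de44 ⇒ big d1 42 de 44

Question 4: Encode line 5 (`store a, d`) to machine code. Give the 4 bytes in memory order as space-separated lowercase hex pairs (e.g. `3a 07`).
b8 18 00 00

L5: store op=0x5c:7|rd=0:3|rs=3:3|pad=0:19 ⇒ 0xb8180000 ⇒ big b8 18 00 00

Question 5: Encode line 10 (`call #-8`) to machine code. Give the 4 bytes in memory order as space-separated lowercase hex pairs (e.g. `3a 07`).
11 ff ff f8

line 10 (call): pack op=0x8:7|imm=-8:25 = 0x11fffff8; big→ 11 ff ff f8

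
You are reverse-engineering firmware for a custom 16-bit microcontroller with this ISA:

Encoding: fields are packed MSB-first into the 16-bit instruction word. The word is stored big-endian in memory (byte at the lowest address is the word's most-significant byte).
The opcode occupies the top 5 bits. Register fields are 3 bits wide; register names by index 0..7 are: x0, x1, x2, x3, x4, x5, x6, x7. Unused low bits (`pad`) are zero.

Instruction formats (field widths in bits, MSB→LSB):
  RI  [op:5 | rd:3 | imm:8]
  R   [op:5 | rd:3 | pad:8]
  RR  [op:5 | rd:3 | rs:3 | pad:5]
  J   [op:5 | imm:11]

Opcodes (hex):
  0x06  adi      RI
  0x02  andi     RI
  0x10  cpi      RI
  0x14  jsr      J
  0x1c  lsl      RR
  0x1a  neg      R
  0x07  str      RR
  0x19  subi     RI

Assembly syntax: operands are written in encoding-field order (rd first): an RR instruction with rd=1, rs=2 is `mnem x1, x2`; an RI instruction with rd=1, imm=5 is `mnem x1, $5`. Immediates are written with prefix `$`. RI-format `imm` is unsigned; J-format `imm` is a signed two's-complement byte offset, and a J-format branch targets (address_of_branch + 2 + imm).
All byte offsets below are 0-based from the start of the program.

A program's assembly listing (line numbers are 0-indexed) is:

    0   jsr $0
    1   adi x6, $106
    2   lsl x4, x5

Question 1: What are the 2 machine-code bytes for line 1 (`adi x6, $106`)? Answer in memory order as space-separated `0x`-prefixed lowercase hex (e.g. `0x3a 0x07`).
line 1 (adi): pack op=0x6:5|rd=6:3|imm=106:8 = 0x366a; big→ 36 6a

0x36 0x6a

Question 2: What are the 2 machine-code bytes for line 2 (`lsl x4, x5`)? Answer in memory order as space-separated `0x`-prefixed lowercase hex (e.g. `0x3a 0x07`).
2. lsl fields op=0x1c:5|rd=4:3|rs=5:3|pad=0:5 → word e4a0h → e4 a0

0xe4 0xa0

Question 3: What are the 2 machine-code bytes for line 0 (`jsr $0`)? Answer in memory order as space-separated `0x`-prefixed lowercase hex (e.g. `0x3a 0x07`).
0xa0 0x00

0. jsr fields op=0x14:5|imm=0:11 → word a000h → a0 00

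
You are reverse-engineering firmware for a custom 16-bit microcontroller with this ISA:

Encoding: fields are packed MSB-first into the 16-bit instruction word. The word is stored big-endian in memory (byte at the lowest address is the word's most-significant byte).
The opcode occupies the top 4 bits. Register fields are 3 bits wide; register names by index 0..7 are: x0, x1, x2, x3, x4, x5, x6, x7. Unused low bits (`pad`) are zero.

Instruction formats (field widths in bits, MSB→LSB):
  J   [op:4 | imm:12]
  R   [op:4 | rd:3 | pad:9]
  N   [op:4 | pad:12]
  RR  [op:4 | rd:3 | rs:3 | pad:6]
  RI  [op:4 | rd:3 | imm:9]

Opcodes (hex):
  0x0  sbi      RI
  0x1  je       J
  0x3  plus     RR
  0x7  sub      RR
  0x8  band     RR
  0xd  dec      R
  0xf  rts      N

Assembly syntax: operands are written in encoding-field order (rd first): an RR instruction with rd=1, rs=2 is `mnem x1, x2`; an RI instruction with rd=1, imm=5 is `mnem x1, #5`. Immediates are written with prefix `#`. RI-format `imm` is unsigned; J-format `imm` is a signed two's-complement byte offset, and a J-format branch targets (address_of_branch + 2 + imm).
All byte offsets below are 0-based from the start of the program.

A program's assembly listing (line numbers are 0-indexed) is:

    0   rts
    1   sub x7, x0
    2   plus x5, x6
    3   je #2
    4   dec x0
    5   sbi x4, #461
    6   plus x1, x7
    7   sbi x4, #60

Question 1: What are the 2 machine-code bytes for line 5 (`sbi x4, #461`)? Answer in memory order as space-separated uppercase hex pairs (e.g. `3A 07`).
09 CD

5. sbi fields op=0x0:4|rd=4:3|imm=461:9 → word 09cdh → 09 cd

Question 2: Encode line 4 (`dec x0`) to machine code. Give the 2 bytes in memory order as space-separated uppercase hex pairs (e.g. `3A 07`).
D0 00

line 4 (dec): pack op=0xd:4|rd=0:3|pad=0:9 = 0xd000; big→ d0 00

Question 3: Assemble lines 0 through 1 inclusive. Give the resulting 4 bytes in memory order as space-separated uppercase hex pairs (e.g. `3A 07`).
F0 00 7E 00

line 0 (rts): pack op=0xf:4|pad=0:12 = 0xf000; big→ f0 00
line 1 (sub): pack op=0x7:4|rd=7:3|rs=0:3|pad=0:6 = 0x7e00; big→ 7e 00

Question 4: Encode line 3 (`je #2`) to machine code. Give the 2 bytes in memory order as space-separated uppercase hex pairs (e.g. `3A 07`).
3. je fields op=0x1:4|imm=2:12 → word 1002h → 10 02

10 02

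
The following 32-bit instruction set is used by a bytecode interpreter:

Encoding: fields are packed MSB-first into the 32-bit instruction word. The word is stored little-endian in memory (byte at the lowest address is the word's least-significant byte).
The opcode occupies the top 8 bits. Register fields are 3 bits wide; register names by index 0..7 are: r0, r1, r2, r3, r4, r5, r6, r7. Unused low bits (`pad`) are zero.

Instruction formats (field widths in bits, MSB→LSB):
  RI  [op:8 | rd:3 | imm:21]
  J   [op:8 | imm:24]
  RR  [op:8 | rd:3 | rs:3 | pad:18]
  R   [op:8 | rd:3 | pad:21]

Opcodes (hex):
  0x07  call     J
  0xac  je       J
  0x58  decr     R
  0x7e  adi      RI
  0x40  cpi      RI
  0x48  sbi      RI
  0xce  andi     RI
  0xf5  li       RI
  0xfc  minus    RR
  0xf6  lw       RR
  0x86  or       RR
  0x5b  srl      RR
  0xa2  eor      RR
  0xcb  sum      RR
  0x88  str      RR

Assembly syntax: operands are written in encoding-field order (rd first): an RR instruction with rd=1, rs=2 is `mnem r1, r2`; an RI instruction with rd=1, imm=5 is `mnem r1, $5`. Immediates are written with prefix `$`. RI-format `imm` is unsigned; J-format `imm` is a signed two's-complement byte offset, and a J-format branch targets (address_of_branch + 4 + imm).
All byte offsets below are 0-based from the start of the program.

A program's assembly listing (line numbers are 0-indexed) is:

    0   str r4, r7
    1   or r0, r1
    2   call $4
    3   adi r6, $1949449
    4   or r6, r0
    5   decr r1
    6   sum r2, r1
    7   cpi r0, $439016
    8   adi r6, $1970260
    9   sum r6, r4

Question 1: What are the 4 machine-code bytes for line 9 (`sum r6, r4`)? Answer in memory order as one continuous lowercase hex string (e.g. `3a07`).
0000d0cb

L9: sum op=0xcb:8|rd=6:3|rs=4:3|pad=0:18 ⇒ 0xcbd00000 ⇒ little 00 00 d0 cb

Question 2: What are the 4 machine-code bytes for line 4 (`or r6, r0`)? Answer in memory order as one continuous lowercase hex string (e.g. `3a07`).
line 4 (or): pack op=0x86:8|rd=6:3|rs=0:3|pad=0:18 = 0x86c00000; little→ 00 00 c0 86

0000c086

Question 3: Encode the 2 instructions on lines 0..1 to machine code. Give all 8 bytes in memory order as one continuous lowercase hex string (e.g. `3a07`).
00009c8800000486

line 0 (str): pack op=0x88:8|rd=4:3|rs=7:3|pad=0:18 = 0x889c0000; little→ 00 00 9c 88
line 1 (or): pack op=0x86:8|rd=0:3|rs=1:3|pad=0:18 = 0x86040000; little→ 00 00 04 86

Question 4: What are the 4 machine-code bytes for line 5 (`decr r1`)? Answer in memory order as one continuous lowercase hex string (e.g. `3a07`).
5. decr fields op=0x58:8|rd=1:3|pad=0:21 → word 58200000h → 00 00 20 58

00002058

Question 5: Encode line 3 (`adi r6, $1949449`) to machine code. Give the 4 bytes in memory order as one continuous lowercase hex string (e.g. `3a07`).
09bfdd7e

3. adi fields op=0x7e:8|rd=6:3|imm=1949449:21 → word 7eddbf09h → 09 bf dd 7e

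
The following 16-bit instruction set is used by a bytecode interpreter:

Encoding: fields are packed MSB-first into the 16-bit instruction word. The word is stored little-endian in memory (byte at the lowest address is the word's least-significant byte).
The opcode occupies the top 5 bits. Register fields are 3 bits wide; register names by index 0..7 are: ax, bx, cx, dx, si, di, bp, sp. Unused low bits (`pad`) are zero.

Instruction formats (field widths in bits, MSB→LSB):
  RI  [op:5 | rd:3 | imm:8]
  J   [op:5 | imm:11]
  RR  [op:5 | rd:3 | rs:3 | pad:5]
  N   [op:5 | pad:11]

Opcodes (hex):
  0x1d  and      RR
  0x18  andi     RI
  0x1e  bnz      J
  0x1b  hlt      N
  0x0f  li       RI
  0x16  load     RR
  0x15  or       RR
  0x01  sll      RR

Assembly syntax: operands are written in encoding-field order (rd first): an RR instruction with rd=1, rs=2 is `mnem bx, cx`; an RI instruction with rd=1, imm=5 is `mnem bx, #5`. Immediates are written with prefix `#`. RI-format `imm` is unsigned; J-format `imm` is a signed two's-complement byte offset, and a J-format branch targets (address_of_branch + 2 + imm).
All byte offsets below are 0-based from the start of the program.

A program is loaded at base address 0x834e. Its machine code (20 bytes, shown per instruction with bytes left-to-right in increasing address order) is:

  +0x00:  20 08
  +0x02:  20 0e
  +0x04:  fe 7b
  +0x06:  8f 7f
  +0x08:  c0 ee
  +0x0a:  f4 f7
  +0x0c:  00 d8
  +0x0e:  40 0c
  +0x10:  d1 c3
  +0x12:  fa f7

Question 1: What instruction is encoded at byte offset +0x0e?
sll si, cx

off 0x0e: read 40 0c as little → 0x0c40
  top 5b → 0x1 → sll [RR]
  rd@[10:8]=0x4 ⇒ si
  rs@[7:5]=0x2 ⇒ cx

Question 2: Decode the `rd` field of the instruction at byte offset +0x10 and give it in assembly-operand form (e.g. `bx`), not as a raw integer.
dx

+0x10: d1 c3 ⇒ word 0xc3d1 (little)
  opcode bits[15:11]=0x18: andi/RI
  rd: (w>>8)&0x7=0x3 → dx
  imm: (w>>0)&0xff=0xd1 → #209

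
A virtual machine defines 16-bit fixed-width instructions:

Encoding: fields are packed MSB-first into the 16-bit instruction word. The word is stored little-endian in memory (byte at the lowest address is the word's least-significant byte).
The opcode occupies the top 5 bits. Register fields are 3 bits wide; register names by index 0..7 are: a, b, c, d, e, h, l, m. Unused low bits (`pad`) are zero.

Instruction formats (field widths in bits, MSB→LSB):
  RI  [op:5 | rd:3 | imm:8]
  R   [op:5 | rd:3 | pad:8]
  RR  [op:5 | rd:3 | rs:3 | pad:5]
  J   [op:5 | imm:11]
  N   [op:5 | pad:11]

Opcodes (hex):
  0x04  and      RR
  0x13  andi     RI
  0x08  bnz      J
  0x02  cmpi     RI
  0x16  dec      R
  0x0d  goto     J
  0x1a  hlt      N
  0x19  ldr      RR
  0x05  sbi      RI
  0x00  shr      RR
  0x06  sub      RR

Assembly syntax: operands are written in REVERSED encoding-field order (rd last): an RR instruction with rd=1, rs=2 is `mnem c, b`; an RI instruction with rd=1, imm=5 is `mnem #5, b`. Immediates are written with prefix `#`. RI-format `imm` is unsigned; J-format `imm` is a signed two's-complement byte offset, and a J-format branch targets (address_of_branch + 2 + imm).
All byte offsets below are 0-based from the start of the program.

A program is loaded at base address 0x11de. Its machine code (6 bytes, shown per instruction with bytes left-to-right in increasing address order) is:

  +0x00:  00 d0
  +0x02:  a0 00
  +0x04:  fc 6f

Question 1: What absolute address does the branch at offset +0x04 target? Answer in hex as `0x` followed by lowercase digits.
0x11e0

[04] fc 6f → 0x6ffc
  opcode bits[15:11]=0xd: goto/J
  [10:0] imm=2044 (s11→-4) = #-4
  target = base 0x11de + off 0x04 + 2 + imm -4 = 0x11e0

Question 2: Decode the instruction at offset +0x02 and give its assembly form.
+0x02: a0 00 ⇒ word 0x00a0 (little)
  op=0x00a0>>11=0x0 ⇒ shr (RR)
  rd: (w>>8)&0x7=0x0 → a
  rs: (w>>5)&0x7=0x5 → h

shr h, a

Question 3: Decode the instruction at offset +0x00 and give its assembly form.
hlt

off 0x00: read 00 d0 as little → 0xd000
  top 5b → 0x1a → hlt [N]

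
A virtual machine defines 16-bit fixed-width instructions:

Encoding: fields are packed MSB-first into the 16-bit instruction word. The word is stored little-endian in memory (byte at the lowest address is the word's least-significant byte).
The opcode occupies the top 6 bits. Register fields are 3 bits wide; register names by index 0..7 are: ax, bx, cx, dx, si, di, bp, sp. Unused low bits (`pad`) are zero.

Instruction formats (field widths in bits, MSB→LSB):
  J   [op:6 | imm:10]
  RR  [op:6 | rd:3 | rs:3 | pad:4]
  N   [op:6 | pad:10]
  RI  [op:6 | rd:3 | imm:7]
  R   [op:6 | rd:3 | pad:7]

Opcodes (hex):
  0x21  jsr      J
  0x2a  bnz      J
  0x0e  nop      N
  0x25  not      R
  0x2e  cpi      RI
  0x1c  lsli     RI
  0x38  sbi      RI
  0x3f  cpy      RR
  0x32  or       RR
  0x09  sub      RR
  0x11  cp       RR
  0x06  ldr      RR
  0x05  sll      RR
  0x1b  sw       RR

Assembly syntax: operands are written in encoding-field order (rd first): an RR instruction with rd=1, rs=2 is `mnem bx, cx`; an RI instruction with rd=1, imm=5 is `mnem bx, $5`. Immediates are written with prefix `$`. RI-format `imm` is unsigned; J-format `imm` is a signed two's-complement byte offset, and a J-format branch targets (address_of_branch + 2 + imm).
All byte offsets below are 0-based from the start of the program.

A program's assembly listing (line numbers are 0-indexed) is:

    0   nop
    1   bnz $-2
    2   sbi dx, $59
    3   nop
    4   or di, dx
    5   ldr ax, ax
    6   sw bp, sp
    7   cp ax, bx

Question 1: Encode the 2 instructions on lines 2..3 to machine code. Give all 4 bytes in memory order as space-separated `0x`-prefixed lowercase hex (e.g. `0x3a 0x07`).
0xbb 0xe1 0x00 0x38

2. sbi fields op=0x38:6|rd=3:3|imm=59:7 → word e1bbh → bb e1
3. nop fields op=0xe:6|pad=0:10 → word 3800h → 00 38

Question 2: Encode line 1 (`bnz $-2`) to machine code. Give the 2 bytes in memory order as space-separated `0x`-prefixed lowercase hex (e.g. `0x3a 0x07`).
line 1 (bnz): pack op=0x2a:6|imm=-2:10 = 0xabfe; little→ fe ab

0xfe 0xab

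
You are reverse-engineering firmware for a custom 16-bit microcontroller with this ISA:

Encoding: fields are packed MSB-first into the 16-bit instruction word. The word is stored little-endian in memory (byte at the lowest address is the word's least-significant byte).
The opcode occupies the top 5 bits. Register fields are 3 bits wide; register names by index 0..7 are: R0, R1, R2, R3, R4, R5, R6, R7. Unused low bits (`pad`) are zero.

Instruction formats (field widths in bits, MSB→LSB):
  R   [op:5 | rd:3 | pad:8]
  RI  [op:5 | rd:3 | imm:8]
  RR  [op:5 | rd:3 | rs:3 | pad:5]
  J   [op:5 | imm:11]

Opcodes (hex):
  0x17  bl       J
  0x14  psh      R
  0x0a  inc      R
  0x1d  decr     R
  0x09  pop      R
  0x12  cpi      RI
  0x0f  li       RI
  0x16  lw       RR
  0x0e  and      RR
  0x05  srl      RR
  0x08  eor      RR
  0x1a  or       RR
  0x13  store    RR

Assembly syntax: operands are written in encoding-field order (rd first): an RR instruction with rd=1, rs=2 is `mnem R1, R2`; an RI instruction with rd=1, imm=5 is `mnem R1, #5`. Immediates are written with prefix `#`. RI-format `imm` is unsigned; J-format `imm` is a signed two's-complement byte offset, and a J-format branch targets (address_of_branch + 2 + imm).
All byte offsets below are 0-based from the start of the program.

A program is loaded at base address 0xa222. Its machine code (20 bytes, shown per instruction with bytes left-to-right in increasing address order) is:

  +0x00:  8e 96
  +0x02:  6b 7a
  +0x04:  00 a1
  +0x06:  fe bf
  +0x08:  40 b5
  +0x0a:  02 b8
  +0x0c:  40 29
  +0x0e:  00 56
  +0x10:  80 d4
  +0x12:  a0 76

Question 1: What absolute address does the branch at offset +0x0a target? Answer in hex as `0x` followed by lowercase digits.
0xa230

+0x0a: 02 b8 ⇒ word 0xb802 (little)
  opcode bits[15:11]=0x17: bl/J
  imm: (w>>0)&0x7ff=0x2 → #2
  target = base 0xa222 + off 0x0a + 2 + imm 2 = 0xa230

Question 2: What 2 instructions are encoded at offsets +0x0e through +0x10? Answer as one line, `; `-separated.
inc R6; or R4, R4

off 0x0e: read 00 56 as little → 0x5600
  opcode bits[15:11]=0xa: inc/R
  [10:8] rd=6 = R6
off 0x10: read 80 d4 as little → 0xd480
  opcode bits[15:11]=0x1a: or/RR
  [10:8] rd=4 = R4
  [7:5] rs=4 = R4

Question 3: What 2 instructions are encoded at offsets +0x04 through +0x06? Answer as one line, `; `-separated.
psh R1; bl #-2

off 0x04: read 00 a1 as little → 0xa100
  top 5b → 0x14 → psh [R]
  rd: (w>>8)&0x7=0x1 → R1
off 0x06: read fe bf as little → 0xbffe
  top 5b → 0x17 → bl [J]
  imm: (w>>0)&0x7ff=0x7fe (s11→-2) → #-2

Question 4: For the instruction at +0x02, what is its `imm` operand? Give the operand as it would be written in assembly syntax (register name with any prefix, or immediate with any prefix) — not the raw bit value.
+0x02: 6b 7a ⇒ word 0x7a6b (little)
  opcode bits[15:11]=0xf: li/RI
  rd@[10:8]=0x2 ⇒ R2
  imm@[7:0]=0x6b ⇒ #107

#107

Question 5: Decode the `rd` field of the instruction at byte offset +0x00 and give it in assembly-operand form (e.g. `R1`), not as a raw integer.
R6

+0x00: 8e 96 ⇒ word 0x968e (little)
  opcode bits[15:11]=0x12: cpi/RI
  rd: (w>>8)&0x7=0x6 → R6
  imm: (w>>0)&0xff=0x8e → #142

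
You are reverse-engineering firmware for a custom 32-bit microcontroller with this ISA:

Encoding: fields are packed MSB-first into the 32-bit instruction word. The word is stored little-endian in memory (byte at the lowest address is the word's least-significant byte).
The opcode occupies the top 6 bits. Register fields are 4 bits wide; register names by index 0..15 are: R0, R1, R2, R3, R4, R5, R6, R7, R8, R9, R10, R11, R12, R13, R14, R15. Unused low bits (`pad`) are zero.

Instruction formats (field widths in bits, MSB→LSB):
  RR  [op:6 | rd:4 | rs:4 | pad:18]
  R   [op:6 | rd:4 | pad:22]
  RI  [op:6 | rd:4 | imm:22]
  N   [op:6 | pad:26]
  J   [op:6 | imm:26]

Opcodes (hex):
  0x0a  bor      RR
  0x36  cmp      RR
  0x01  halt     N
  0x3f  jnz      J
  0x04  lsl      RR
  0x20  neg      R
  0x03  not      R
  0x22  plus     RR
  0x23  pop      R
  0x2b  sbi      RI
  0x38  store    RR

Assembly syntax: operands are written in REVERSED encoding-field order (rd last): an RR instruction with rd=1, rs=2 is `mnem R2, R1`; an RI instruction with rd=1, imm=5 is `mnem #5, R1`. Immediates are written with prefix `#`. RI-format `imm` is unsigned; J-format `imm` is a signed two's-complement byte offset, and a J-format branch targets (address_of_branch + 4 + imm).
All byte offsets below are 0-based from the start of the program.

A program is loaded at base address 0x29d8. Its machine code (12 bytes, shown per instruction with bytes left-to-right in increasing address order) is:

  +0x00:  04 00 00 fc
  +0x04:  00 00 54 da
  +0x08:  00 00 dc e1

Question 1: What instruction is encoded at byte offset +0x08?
[08] 00 00 dc e1 → 0xe1dc0000
  top 6b → 0x38 → store [RR]
  rd: (w>>22)&0xf=0x7 → R7
  rs: (w>>18)&0xf=0x7 → R7

store R7, R7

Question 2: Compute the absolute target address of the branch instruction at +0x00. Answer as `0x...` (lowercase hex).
@+00  little-endian(04 00 00 fc) = 0xfc000004
  opcode bits[31:26]=0x3f: jnz/J
  [25:0] imm=4 = #4
  target = base 0x29d8 + off 0x00 + 4 + imm 4 = 0x29e0

0x29e0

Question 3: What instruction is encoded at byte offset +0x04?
cmp R5, R9

@+04  little-endian(00 00 54 da) = 0xda540000
  op=0xda540000>>26=0x36 ⇒ cmp (RR)
  rd: (w>>22)&0xf=0x9 → R9
  rs: (w>>18)&0xf=0x5 → R5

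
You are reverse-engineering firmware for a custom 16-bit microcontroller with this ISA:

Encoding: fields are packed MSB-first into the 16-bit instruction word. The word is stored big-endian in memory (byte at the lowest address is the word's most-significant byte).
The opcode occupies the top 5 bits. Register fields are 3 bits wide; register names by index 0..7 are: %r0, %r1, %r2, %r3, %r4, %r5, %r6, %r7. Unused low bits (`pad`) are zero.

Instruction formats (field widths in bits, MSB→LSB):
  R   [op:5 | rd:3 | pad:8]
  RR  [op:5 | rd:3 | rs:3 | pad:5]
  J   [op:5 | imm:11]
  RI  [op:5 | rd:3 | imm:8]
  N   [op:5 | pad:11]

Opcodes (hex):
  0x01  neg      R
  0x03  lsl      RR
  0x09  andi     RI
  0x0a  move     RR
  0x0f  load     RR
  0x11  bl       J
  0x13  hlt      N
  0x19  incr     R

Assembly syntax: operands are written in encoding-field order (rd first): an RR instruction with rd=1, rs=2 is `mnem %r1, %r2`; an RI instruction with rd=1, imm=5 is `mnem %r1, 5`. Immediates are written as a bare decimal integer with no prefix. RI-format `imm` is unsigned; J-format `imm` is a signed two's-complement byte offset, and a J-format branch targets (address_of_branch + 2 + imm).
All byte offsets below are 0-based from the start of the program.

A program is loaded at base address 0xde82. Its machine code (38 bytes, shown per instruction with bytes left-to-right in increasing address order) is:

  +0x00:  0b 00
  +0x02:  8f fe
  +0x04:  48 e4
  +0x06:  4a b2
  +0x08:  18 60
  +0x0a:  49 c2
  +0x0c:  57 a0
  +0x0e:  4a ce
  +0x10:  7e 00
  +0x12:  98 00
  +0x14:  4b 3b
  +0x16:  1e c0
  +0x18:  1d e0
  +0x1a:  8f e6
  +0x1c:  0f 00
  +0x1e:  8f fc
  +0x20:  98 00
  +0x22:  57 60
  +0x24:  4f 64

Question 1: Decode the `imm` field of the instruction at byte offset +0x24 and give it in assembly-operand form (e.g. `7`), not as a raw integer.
off 0x24: read 4f 64 as big → 0x4f64
  top 5b → 0x9 → andi [RI]
  rd: (w>>8)&0x7=0x7 → %r7
  imm: (w>>0)&0xff=0x64 → 100

100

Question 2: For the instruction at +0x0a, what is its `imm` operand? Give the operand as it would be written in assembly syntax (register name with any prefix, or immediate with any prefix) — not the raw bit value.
194

off 0x0a: read 49 c2 as big → 0x49c2
  op=0x49c2>>11=0x9 ⇒ andi (RI)
  rd@[10:8]=0x1 ⇒ %r1
  imm@[7:0]=0xc2 ⇒ 194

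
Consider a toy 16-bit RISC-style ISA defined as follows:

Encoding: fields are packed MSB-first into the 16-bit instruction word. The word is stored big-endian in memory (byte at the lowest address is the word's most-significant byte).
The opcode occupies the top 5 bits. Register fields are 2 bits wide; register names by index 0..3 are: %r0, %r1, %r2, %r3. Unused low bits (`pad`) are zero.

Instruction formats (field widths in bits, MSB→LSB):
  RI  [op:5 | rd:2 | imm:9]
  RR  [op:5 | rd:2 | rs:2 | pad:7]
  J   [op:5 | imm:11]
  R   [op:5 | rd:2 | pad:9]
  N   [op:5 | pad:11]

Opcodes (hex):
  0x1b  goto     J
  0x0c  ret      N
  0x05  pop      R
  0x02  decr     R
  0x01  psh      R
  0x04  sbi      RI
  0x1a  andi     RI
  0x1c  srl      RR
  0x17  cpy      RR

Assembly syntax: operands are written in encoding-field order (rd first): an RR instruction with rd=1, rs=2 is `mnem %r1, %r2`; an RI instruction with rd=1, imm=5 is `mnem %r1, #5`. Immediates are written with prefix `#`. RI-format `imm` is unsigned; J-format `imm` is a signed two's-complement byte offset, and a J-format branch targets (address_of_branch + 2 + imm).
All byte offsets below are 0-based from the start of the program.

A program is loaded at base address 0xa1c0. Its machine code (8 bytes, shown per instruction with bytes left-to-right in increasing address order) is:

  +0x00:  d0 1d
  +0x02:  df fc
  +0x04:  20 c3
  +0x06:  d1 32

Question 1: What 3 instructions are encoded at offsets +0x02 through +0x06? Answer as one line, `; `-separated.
+0x02: df fc ⇒ word 0xdffc (big)
  op=0xdffc>>11=0x1b ⇒ goto (J)
  imm@[10:0]=0x7fc (s11→-4) ⇒ #-4
+0x04: 20 c3 ⇒ word 0x20c3 (big)
  op=0x20c3>>11=0x4 ⇒ sbi (RI)
  rd@[10:9]=0x0 ⇒ %r0
  imm@[8:0]=0xc3 ⇒ #195
+0x06: d1 32 ⇒ word 0xd132 (big)
  op=0xd132>>11=0x1a ⇒ andi (RI)
  rd@[10:9]=0x0 ⇒ %r0
  imm@[8:0]=0x132 ⇒ #306

goto #-4; sbi %r0, #195; andi %r0, #306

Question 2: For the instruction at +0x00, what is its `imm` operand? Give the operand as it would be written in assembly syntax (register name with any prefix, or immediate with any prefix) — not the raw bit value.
#29

@+00  big-endian(d0 1d) = 0xd01d
  opcode bits[15:11]=0x1a: andi/RI
  [10:9] rd=0 = %r0
  [8:0] imm=29 = #29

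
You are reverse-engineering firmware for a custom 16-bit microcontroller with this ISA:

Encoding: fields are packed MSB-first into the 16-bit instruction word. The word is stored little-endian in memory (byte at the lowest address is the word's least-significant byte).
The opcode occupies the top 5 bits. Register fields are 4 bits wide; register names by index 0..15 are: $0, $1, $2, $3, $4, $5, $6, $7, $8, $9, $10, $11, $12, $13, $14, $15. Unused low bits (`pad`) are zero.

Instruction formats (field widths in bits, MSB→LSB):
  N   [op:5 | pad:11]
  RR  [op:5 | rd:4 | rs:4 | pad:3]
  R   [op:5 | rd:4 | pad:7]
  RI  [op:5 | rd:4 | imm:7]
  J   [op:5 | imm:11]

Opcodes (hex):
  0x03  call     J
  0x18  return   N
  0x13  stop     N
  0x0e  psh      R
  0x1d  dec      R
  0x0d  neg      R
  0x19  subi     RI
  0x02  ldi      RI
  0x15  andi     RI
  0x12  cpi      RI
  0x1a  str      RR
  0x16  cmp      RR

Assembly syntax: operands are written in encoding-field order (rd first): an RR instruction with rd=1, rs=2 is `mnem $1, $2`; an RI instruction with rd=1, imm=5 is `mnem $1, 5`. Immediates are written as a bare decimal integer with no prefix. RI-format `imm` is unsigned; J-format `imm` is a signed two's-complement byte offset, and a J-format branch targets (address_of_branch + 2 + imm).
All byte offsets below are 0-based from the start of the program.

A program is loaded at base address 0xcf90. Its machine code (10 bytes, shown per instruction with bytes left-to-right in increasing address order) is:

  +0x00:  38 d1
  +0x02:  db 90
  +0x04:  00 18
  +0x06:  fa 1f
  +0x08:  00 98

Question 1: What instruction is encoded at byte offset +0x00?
str $2, $7

@+00  little-endian(38 d1) = 0xd138
  opcode bits[15:11]=0x1a: str/RR
  rd: (w>>7)&0xf=0x2 → $2
  rs: (w>>3)&0xf=0x7 → $7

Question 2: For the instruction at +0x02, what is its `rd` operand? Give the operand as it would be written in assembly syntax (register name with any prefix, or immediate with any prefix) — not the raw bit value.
$1

[02] db 90 → 0x90db
  op=0x90db>>11=0x12 ⇒ cpi (RI)
  rd@[10:7]=0x1 ⇒ $1
  imm@[6:0]=0x5b ⇒ 91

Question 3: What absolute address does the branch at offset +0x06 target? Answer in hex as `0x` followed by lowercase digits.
@+06  little-endian(fa 1f) = 0x1ffa
  opcode bits[15:11]=0x3: call/J
  imm: (w>>0)&0x7ff=0x7fa (s11→-6) → -6
  target = base 0xcf90 + off 0x06 + 2 + imm -6 = 0xcf92

0xcf92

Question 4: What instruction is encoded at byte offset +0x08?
off 0x08: read 00 98 as little → 0x9800
  top 5b → 0x13 → stop [N]

stop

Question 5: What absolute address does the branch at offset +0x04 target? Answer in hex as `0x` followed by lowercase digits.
off 0x04: read 00 18 as little → 0x1800
  opcode bits[15:11]=0x3: call/J
  [10:0] imm=0 = 0
  target = base 0xcf90 + off 0x04 + 2 + imm 0 = 0xcf96

0xcf96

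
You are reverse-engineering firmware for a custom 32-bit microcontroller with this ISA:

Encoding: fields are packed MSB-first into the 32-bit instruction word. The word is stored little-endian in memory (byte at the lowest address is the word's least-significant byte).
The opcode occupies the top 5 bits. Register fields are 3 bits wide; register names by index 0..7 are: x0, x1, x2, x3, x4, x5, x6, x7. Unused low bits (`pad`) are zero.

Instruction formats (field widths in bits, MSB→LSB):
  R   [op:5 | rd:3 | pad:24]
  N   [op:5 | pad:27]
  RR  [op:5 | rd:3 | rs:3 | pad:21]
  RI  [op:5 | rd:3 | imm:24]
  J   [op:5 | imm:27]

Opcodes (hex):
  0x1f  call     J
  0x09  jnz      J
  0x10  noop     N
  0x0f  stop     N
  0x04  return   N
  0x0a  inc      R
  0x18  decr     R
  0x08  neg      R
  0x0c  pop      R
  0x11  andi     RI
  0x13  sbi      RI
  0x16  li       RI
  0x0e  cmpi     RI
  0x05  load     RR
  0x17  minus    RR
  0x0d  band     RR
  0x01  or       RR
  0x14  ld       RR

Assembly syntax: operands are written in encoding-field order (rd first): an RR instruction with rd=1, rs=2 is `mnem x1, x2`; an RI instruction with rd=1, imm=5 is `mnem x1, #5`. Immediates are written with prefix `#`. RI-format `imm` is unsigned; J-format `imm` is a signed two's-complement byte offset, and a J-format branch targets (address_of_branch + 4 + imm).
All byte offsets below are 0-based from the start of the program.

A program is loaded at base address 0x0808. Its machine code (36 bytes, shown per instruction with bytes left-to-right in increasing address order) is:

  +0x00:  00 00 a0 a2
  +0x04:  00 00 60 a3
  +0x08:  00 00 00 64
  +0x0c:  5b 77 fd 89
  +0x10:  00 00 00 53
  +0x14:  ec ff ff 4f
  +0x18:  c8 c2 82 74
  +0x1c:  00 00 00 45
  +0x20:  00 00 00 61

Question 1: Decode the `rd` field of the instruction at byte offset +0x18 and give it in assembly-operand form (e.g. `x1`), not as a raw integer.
+0x18: c8 c2 82 74 ⇒ word 0x7482c2c8 (little)
  opcode bits[31:27]=0xe: cmpi/RI
  rd@[26:24]=0x4 ⇒ x4
  imm@[23:0]=0x82c2c8 ⇒ #8569544

x4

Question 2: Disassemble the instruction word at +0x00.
ld x2, x5

@+00  little-endian(00 00 a0 a2) = 0xa2a00000
  op=0xa2a00000>>27=0x14 ⇒ ld (RR)
  rd@[26:24]=0x2 ⇒ x2
  rs@[23:21]=0x5 ⇒ x5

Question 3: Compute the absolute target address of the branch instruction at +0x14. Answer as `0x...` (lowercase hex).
0x080c

off 0x14: read ec ff ff 4f as little → 0x4fffffec
  op=0x4fffffec>>27=0x9 ⇒ jnz (J)
  [26:0] imm=134217708 (s27→-20) = #-20
  target = base 0x0808 + off 0x14 + 4 + imm -20 = 0x080c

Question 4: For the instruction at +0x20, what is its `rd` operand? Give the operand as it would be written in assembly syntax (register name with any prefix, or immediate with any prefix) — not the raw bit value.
+0x20: 00 00 00 61 ⇒ word 0x61000000 (little)
  opcode bits[31:27]=0xc: pop/R
  [26:24] rd=1 = x1

x1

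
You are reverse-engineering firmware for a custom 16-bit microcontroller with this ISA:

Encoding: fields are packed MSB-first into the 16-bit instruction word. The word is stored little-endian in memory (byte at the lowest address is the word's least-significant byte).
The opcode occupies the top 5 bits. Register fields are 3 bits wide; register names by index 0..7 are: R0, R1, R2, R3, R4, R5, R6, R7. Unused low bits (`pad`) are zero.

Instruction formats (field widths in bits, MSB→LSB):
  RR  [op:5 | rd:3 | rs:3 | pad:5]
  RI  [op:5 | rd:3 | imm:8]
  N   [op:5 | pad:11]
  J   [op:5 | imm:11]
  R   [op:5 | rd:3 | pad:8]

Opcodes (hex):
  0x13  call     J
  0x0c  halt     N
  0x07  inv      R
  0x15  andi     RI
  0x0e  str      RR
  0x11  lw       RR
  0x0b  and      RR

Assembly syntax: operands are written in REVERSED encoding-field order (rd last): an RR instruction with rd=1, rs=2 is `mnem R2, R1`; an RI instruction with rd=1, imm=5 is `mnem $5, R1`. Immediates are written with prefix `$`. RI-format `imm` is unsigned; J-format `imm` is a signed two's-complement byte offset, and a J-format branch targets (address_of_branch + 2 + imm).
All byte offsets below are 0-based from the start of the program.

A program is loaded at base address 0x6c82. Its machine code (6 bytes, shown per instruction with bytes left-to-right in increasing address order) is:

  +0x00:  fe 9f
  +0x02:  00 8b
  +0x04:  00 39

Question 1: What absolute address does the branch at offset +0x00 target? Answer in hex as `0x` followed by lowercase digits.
0x6c82

[00] fe 9f → 0x9ffe
  top 5b → 0x13 → call [J]
  [10:0] imm=2046 (s11→-2) = $-2
  target = base 0x6c82 + off 0x00 + 2 + imm -2 = 0x6c82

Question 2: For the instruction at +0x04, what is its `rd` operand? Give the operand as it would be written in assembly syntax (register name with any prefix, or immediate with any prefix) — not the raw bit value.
R1

off 0x04: read 00 39 as little → 0x3900
  top 5b → 0x7 → inv [R]
  rd: (w>>8)&0x7=0x1 → R1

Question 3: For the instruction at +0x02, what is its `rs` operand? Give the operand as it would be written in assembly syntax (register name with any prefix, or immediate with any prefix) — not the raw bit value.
R0

[02] 00 8b → 0x8b00
  opcode bits[15:11]=0x11: lw/RR
  [10:8] rd=3 = R3
  [7:5] rs=0 = R0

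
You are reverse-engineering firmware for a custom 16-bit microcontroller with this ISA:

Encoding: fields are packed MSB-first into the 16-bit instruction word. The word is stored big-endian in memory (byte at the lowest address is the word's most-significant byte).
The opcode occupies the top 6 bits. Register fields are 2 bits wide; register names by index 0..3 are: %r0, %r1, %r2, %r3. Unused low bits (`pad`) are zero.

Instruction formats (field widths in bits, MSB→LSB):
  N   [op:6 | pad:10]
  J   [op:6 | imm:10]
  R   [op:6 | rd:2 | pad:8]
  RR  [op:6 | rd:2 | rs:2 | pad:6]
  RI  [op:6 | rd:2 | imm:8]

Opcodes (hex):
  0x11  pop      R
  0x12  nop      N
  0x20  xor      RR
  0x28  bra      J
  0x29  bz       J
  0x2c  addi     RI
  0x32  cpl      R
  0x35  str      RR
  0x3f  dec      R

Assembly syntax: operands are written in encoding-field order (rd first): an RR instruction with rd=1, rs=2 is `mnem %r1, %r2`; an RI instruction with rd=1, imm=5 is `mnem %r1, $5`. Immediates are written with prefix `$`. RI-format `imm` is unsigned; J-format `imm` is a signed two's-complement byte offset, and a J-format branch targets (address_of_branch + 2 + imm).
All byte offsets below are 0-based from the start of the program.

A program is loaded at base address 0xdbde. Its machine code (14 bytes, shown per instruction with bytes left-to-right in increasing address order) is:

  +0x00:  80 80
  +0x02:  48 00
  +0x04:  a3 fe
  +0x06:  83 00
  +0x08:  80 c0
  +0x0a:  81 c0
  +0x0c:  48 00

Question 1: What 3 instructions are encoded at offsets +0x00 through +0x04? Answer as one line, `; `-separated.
+0x00: 80 80 ⇒ word 0x8080 (big)
  opcode bits[15:10]=0x20: xor/RR
  rd: (w>>8)&0x3=0x0 → %r0
  rs: (w>>6)&0x3=0x2 → %r2
+0x02: 48 00 ⇒ word 0x4800 (big)
  opcode bits[15:10]=0x12: nop/N
+0x04: a3 fe ⇒ word 0xa3fe (big)
  opcode bits[15:10]=0x28: bra/J
  imm: (w>>0)&0x3ff=0x3fe (s10→-2) → $-2

xor %r0, %r2; nop; bra $-2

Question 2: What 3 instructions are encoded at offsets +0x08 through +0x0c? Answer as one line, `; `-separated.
xor %r0, %r3; xor %r1, %r3; nop

off 0x08: read 80 c0 as big → 0x80c0
  top 6b → 0x20 → xor [RR]
  [9:8] rd=0 = %r0
  [7:6] rs=3 = %r3
off 0x0a: read 81 c0 as big → 0x81c0
  top 6b → 0x20 → xor [RR]
  [9:8] rd=1 = %r1
  [7:6] rs=3 = %r3
off 0x0c: read 48 00 as big → 0x4800
  top 6b → 0x12 → nop [N]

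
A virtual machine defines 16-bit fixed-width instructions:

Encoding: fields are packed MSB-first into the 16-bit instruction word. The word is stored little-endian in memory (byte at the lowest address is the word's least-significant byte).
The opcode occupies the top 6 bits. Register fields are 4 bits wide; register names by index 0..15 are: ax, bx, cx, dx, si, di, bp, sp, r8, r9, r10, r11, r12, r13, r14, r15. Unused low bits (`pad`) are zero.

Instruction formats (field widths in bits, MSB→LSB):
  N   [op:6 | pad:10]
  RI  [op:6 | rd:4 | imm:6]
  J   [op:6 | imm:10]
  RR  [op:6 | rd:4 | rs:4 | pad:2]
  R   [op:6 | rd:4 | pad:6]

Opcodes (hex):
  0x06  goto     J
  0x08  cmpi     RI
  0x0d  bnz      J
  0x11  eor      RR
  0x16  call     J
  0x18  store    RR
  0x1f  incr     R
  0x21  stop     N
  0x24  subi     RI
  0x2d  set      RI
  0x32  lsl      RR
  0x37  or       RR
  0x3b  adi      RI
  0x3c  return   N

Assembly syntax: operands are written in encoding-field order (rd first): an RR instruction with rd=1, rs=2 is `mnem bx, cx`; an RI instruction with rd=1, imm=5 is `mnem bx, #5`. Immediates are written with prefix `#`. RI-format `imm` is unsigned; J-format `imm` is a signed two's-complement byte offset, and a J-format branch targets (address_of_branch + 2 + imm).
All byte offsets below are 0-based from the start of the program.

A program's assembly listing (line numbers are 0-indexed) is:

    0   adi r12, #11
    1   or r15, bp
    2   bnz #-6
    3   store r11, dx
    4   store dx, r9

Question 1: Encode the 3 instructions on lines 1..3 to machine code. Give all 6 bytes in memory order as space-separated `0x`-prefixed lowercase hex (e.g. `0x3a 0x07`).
1. or fields op=0x37:6|rd=15:4|rs=6:4|pad=0:2 → word dfd8h → d8 df
2. bnz fields op=0xd:6|imm=-6:10 → word 37fah → fa 37
3. store fields op=0x18:6|rd=11:4|rs=3:4|pad=0:2 → word 62cch → cc 62

0xd8 0xdf 0xfa 0x37 0xcc 0x62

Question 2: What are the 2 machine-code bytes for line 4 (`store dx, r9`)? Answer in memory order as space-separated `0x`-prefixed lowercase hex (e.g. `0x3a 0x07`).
0xe4 0x60

4. store fields op=0x18:6|rd=3:4|rs=9:4|pad=0:2 → word 60e4h → e4 60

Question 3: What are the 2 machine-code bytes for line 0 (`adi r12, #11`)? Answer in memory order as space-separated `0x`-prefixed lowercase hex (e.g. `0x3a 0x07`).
0x0b 0xef

L0: adi op=0x3b:6|rd=12:4|imm=11:6 ⇒ 0xef0b ⇒ little 0b ef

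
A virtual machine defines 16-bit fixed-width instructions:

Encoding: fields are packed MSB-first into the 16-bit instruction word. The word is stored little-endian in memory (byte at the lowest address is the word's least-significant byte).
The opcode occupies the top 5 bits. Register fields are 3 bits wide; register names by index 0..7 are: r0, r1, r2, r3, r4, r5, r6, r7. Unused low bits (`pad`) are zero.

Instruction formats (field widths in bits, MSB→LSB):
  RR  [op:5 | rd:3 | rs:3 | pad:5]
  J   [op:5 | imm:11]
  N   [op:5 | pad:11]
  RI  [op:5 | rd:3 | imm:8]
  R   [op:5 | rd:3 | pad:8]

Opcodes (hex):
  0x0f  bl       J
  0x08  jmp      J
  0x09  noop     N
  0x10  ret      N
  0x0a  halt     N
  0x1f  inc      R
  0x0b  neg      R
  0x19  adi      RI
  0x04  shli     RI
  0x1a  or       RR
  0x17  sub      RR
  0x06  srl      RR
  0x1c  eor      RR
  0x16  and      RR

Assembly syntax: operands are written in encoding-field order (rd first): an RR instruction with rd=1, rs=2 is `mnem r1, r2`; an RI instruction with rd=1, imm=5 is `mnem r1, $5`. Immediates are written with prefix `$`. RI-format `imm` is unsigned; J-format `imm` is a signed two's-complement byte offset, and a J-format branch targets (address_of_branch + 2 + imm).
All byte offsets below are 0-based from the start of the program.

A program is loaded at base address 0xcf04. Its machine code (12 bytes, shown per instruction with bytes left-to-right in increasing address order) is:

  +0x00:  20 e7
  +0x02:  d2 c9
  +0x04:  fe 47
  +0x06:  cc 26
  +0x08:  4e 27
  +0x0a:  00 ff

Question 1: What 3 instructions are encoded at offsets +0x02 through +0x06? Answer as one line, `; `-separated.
+0x02: d2 c9 ⇒ word 0xc9d2 (little)
  opcode bits[15:11]=0x19: adi/RI
  [10:8] rd=1 = r1
  [7:0] imm=210 = $210
+0x04: fe 47 ⇒ word 0x47fe (little)
  opcode bits[15:11]=0x8: jmp/J
  [10:0] imm=2046 (s11→-2) = $-2
+0x06: cc 26 ⇒ word 0x26cc (little)
  opcode bits[15:11]=0x4: shli/RI
  [10:8] rd=6 = r6
  [7:0] imm=204 = $204

adi r1, $210; jmp $-2; shli r6, $204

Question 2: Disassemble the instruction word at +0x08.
shli r7, $78

@+08  little-endian(4e 27) = 0x274e
  top 5b → 0x4 → shli [RI]
  rd@[10:8]=0x7 ⇒ r7
  imm@[7:0]=0x4e ⇒ $78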